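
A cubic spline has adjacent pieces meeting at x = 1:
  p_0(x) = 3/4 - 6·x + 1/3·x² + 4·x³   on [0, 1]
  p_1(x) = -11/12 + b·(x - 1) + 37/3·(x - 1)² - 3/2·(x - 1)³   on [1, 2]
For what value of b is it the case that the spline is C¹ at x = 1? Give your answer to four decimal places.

6.6667

p_0'(x) = -6 + 2/3·x + 12·x², so p_0'(1) = 20/3. On the right, p_1'(1) = b, so b = 20/3.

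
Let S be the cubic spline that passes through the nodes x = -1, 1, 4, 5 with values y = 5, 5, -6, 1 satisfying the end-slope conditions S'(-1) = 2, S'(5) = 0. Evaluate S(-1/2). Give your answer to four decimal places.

5.9567

With M_i denoting the second derivative at x_i, h_i = 2, 3, 1, and Δ_i = (y_(i+1) − y_i)/h_i = 0, -11/3, 7:
  2·M_0 + 10·M_1 + 3·M_2 = 6(Δ_1 - Δ_0) = -22
  3·M_1 + 8·M_2 + 1·M_3 = 6(Δ_2 - Δ_1) = 64
Clamped end conditions give two more equations: 2h_0·M_0 + h_0·M_1 = 6(Δ_0 - S'(-1)) = -12 and h_2·M_2 + 2h_2·M_3 = 6(S'(5) - Δ_2) = -42.
Solving: M_0 = 8/39, M_1 = -250/39, M_2 = 542/39, M_3 = -1090/39.
On [-1, 1], S(x) = 5 + 2·(x + 1) + 4/39·(x + 1)² - 43/78·(x + 1)³.
With (x + 1) = 1/2: S(-1/2) = 1239/208.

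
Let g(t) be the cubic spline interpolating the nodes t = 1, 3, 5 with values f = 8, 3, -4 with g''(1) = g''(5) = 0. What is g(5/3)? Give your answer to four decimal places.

Let m_i = g''(x_i). Step sizes h_i = 2, 2; slopes of the chords Δ_i = (y_(i+1) - y_i)/h_i = -5/2, -7/2.
  2·m_0 + 8·m_1 + 2·m_2 = 6(Δ_1 - Δ_0) = -6
Natural end conditions: m_0 = m_2 = 0.
Solving: m_0 = 0, m_1 = -3/4, m_2 = 0.
On [1, 3], g(t) = 8 - 9/4·(t - 1) + 0·(t - 1)² - 1/16·(t - 1)³.
With (t - 1) = 2/3: g(5/3) = 175/27.

6.4815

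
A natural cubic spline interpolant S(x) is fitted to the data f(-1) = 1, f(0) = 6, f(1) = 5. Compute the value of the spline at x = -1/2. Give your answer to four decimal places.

Write M_i for S''(x_i). With h_i = 1, 1 and divided differences Δ_i = 5, -1, the continuity of S' gives the tridiagonal system
  1·M_0 + 4·M_1 + 1·M_2 = 6(Δ_1 - Δ_0) = -36
Natural end conditions: M_0 = M_2 = 0.
Solving the tridiagonal system: M_0 = 0, M_1 = -9, M_2 = 0.
On [-1, 0], S(x) = 1 + 13/2·(x + 1) + 0·(x + 1)² - 3/2·(x + 1)³.
With (x + 1) = 1/2: S(-1/2) = 65/16.

4.0625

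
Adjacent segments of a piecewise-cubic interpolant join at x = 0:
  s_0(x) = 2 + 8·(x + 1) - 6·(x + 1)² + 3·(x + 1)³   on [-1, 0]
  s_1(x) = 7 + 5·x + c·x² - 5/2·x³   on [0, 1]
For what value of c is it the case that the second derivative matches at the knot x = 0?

3

s_0''(x) = -12 + 18·(x + 1), so s_0''(0) = 6. On the right, s_1''(0) = 2c, so c = 3.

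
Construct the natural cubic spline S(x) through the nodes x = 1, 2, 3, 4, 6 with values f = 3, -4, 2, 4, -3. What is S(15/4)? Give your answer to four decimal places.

Put M_i = S'' at the i-th knot. Here h = (1, 1, 1, 2) and Δ = (-7, 6, 2, -7/2), so the interior equations h_(i-1)·M_(i-1) + 2(h_(i-1)+h_i)·M_i + h_i·M_(i+1) = 6(Δ_i − Δ_(i-1)) read
  1·M_0 + 4·M_1 + 1·M_2 = 6(Δ_1 - Δ_0) = 78
  1·M_1 + 4·M_2 + 1·M_3 = 6(Δ_2 - Δ_1) = -24
  1·M_2 + 6·M_3 + 2·M_4 = 6(Δ_3 - Δ_2) = -33
Natural end conditions: M_0 = M_4 = 0.
Forward elimination and back-substitution give M_0 = 0, M_1 = 1905/86, M_2 = -456/43, M_3 = -321/86, M_4 = 0.
On [3, 4], S(x) = 2 + 1059/172·(x - 3) - 228/43·(x - 3)² + 197/172·(x - 3)³.
With (x - 3) = 3/4: S(15/4) = 45335/11008.

4.1184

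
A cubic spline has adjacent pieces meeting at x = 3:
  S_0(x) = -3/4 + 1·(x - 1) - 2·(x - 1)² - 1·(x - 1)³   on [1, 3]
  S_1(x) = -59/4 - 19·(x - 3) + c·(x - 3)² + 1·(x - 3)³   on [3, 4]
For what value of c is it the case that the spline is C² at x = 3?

S_0''(x) = -4 - 6·(x - 1), so S_0''(3) = -16. On the right, S_1''(3) = 2c, so c = -8.

-8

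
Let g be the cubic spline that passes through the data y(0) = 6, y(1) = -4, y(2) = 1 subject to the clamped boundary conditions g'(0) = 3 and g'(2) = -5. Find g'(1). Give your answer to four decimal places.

-3.2500

Let σ_i = g''(x_i). Step sizes h_i = 1, 1; slopes of the chords Δ_i = (y_(i+1) - y_i)/h_i = -10, 5.
  1·σ_0 + 4·σ_1 + 1·σ_2 = 6(Δ_1 - Δ_0) = 90
Clamped end conditions give two more equations: 2h_0·σ_0 + h_0·σ_1 = 6(Δ_0 - g'(0)) = -78 and h_1·σ_1 + 2h_1·σ_2 = 6(g'(2) - Δ_1) = -60.
Hence σ_0 = -131/2, σ_1 = 53, σ_2 = -113/2.
On [1, 2], g'(x) = b_1 + 2c_1·(x - 1) + 3d_1·(x - 1)² with b_1 = Δ_1 - h_1(2σ_1 + σ_2)/6 = -13/4, c_1 = σ_1/2 = 53/2, d_1 = (σ_2 - σ_1)/(6h_1) = -73/4. So g'(1) = -13/4.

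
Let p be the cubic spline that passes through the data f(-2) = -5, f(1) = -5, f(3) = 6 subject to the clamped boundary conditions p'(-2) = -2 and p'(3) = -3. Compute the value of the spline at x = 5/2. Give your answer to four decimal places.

5.7109

Put σ_i = p'' at the i-th knot. Here h = (3, 2) and Δ = (0, 11/2), so the interior equations h_(i-1)·σ_(i-1) + 2(h_(i-1)+h_i)·σ_i + h_i·σ_(i+1) = 6(Δ_i − Δ_(i-1)) read
  3·σ_0 + 10·σ_1 + 2·σ_2 = 6(Δ_1 - Δ_0) = 33
Clamped end conditions give two more equations: 2h_0·σ_0 + h_0·σ_1 = 6(Δ_0 - p'(-2)) = 12 and h_1·σ_1 + 2h_1·σ_2 = 6(p'(3) - Δ_1) = -51.
Hence σ_0 = -3/2, σ_1 = 7, σ_2 = -65/4.
On [1, 3], p(x) = -5 + 25/4·(x - 1) + 7/2·(x - 1)² - 31/16·(x - 1)³.
With (x - 1) = 3/2: p(5/2) = 731/128.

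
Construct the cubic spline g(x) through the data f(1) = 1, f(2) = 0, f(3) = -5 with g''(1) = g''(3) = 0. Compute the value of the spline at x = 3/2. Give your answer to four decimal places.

0.8750

Write M_i for g''(x_i). With h_i = 1, 1 and divided differences Δ_i = -1, -5, the continuity of g' gives the tridiagonal system
  1·M_0 + 4·M_1 + 1·M_2 = 6(Δ_1 - Δ_0) = -24
Natural end conditions: M_0 = M_2 = 0.
Solving the tridiagonal system: M_0 = 0, M_1 = -6, M_2 = 0.
On [1, 2], g(x) = 1 + 0·(x - 1) + 0·(x - 1)² - 1·(x - 1)³.
With (x - 1) = 1/2: g(3/2) = 7/8.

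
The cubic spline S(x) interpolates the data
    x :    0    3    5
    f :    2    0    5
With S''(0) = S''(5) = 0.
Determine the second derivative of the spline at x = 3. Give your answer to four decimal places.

Write σ_i for S''(x_i). With h_i = 3, 2 and divided differences Δ_i = -2/3, 5/2, the continuity of S' gives the tridiagonal system
  3·σ_0 + 10·σ_1 + 2·σ_2 = 6(Δ_1 - Δ_0) = 19
Natural end conditions: σ_0 = σ_2 = 0.
Solving: σ_0 = 0, σ_1 = 19/10, σ_2 = 0.

1.9000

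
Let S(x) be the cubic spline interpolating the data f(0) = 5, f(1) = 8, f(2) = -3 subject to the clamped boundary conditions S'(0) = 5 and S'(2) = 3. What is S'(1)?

Put M_i = S'' at the i-th knot. Here h = (1, 1) and Δ = (3, -11), so the interior equations h_(i-1)·M_(i-1) + 2(h_(i-1)+h_i)·M_i + h_i·M_(i+1) = 6(Δ_i − Δ_(i-1)) read
  1·M_0 + 4·M_1 + 1·M_2 = 6(Δ_1 - Δ_0) = -84
Clamped end conditions give two more equations: 2h_0·M_0 + h_0·M_1 = 6(Δ_0 - S'(0)) = -12 and h_1·M_1 + 2h_1·M_2 = 6(S'(2) - Δ_1) = 84.
Solving the tridiagonal system: M_0 = 14, M_1 = -40, M_2 = 62.
On [1, 2], S'(x) = b_1 + 2c_1·(x - 1) + 3d_1·(x - 1)² with b_1 = Δ_1 - h_1(2M_1 + M_2)/6 = -8, c_1 = M_1/2 = -20, d_1 = (M_2 - M_1)/(6h_1) = 17. So S'(1) = -8.

-8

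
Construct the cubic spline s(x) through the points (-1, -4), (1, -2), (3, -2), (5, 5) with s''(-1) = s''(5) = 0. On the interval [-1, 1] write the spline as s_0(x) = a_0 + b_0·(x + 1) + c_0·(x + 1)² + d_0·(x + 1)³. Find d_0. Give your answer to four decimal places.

Let M_i = s''(x_i). Step sizes h_i = 2, 2, 2; slopes of the chords Δ_i = (y_(i+1) - y_i)/h_i = 1, 0, 7/2.
  2·M_0 + 8·M_1 + 2·M_2 = 6(Δ_1 - Δ_0) = -6
  2·M_1 + 8·M_2 + 2·M_3 = 6(Δ_2 - Δ_1) = 21
Natural end conditions: M_0 = M_3 = 0.
Solving: M_0 = 0, M_1 = -3/2, M_2 = 3, M_3 = 0.
On [-1, 1], with s_0(x) = a_0 + b_0·(x + 1) + c_0·(x + 1)² + d_0·(x + 1)³: c_0 = M_0/2 = 0, d_0 = (M_1 - M_0)/(6h_0) = -1/8, b_0 = Δ_0 - h_0(2M_0 + M_1)/6 = 3/2.

-0.1250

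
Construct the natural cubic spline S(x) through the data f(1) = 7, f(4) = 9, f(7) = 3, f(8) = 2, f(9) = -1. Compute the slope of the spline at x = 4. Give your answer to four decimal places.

-1.1310

Write M_i for S''(x_i). With h_i = 3, 3, 1, 1 and divided differences Δ_i = 2/3, -2, -1, -3, the continuity of S' gives the tridiagonal system
  3·M_0 + 12·M_1 + 3·M_2 = 6(Δ_1 - Δ_0) = -16
  3·M_1 + 8·M_2 + 1·M_3 = 6(Δ_2 - Δ_1) = 6
  1·M_2 + 4·M_3 + 1·M_4 = 6(Δ_3 - Δ_2) = -12
Natural end conditions: M_0 = M_4 = 0.
Hence M_0 = 0, M_1 = -151/84, M_2 = 13/7, M_3 = -97/28, M_4 = 0.
On [4, 7], S'(x) = b_1 + 2c_1·(x - 4) + 3d_1·(x - 4)² with b_1 = Δ_1 - h_1(2M_1 + M_2)/6 = -95/84, c_1 = M_1/2 = -151/168, d_1 = (M_2 - M_1)/(6h_1) = 307/1512. So S'(4) = -95/84.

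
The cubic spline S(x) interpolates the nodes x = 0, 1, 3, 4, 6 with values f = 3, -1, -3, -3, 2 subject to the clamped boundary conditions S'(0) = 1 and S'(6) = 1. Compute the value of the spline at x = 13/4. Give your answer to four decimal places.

-3.0609

Let M_i = S''(x_i). Step sizes h_i = 1, 2, 1, 2; slopes of the chords Δ_i = (y_(i+1) - y_i)/h_i = -4, -1, 0, 5/2.
  1·M_0 + 6·M_1 + 2·M_2 = 6(Δ_1 - Δ_0) = 18
  2·M_1 + 6·M_2 + 1·M_3 = 6(Δ_2 - Δ_1) = 6
  1·M_2 + 6·M_3 + 2·M_4 = 6(Δ_3 - Δ_2) = 15
Clamped end conditions give two more equations: 2h_0·M_0 + h_0·M_1 = 6(Δ_0 - S'(0)) = -30 and h_3·M_3 + 2h_3·M_4 = 6(S'(6) - Δ_3) = -9.
Solving: M_0 = -569/31, M_1 = 208/31, M_2 = -121/62, M_3 = 133/31, M_4 = -545/124.
On [3, 4], S(x) = -3 - 2/31·(x - 3) - 121/124·(x - 3)² + 129/124·(x - 3)³.
With (x - 3) = 1/4: S(13/4) = -24291/7936.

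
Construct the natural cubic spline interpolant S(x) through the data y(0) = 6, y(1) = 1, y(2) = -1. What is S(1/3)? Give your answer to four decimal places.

With σ_i denoting the second derivative at x_i, h_i = 1, 1, and Δ_i = (y_(i+1) − y_i)/h_i = -5, -2:
  1·σ_0 + 4·σ_1 + 1·σ_2 = 6(Δ_1 - Δ_0) = 18
Natural end conditions: σ_0 = σ_2 = 0.
Solving: σ_0 = 0, σ_1 = 9/2, σ_2 = 0.
On [0, 1], S(x) = 6 - 23/4·x + 0·x² + 3/4·x³.
With x = 1/3: S(1/3) = 37/9.

4.1111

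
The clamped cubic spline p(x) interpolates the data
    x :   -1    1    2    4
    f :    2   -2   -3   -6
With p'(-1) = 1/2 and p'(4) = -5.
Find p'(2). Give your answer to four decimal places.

-0.2500

Write m_i for p''(x_i). With h_i = 2, 1, 2 and divided differences Δ_i = -2, -1, -3/2, the continuity of p' gives the tridiagonal system
  2·m_0 + 6·m_1 + 1·m_2 = 6(Δ_1 - Δ_0) = 6
  1·m_1 + 6·m_2 + 2·m_3 = 6(Δ_2 - Δ_1) = -3
Clamped end conditions give two more equations: 2h_0·m_0 + h_0·m_1 = 6(Δ_0 - p'(-1)) = -15 and h_2·m_2 + 2h_2·m_3 = 6(p'(4) - Δ_2) = -21.
Solving the tridiagonal system: m_0 = -5, m_1 = 5/2, m_2 = 1, m_3 = -23/4.
On [2, 4], p'(x) = b_2 + 2c_2·(x - 2) + 3d_2·(x - 2)² with b_2 = Δ_2 - h_2(2m_2 + m_3)/6 = -1/4, c_2 = m_2/2 = 1/2, d_2 = (m_3 - m_2)/(6h_2) = -9/16. So p'(2) = -1/4.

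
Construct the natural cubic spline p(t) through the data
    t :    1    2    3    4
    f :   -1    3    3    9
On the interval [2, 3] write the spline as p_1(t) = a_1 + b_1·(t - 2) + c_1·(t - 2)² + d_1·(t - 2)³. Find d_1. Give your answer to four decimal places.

Put M_i = p'' at the i-th knot. Here h = (1, 1, 1) and Δ = (4, 0, 6), so the interior equations h_(i-1)·M_(i-1) + 2(h_(i-1)+h_i)·M_i + h_i·M_(i+1) = 6(Δ_i − Δ_(i-1)) read
  1·M_0 + 4·M_1 + 1·M_2 = 6(Δ_1 - Δ_0) = -24
  1·M_1 + 4·M_2 + 1·M_3 = 6(Δ_2 - Δ_1) = 36
Natural end conditions: M_0 = M_3 = 0.
Forward elimination and back-substitution give M_0 = 0, M_1 = -44/5, M_2 = 56/5, M_3 = 0.
On [2, 3], with p_1(t) = a_1 + b_1·(t - 2) + c_1·(t - 2)² + d_1·(t - 2)³: c_1 = M_1/2 = -22/5, d_1 = (M_2 - M_1)/(6h_1) = 10/3, b_1 = Δ_1 - h_1(2M_1 + M_2)/6 = 16/15.

3.3333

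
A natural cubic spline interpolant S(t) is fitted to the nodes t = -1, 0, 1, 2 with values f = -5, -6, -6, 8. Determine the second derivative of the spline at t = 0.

-4

Let σ_i = S''(x_i). Step sizes h_i = 1, 1, 1; slopes of the chords Δ_i = (y_(i+1) - y_i)/h_i = -1, 0, 14.
  1·σ_0 + 4·σ_1 + 1·σ_2 = 6(Δ_1 - Δ_0) = 6
  1·σ_1 + 4·σ_2 + 1·σ_3 = 6(Δ_2 - Δ_1) = 84
Natural end conditions: σ_0 = σ_3 = 0.
Solving: σ_0 = 0, σ_1 = -4, σ_2 = 22, σ_3 = 0.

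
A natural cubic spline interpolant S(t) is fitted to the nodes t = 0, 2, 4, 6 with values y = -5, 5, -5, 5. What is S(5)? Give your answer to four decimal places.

-2.5000

With M_i denoting the second derivative at x_i, h_i = 2, 2, 2, and Δ_i = (y_(i+1) − y_i)/h_i = 5, -5, 5:
  2·M_0 + 8·M_1 + 2·M_2 = 6(Δ_1 - Δ_0) = -60
  2·M_1 + 8·M_2 + 2·M_3 = 6(Δ_2 - Δ_1) = 60
Natural end conditions: M_0 = M_3 = 0.
Hence M_0 = 0, M_1 = -10, M_2 = 10, M_3 = 0.
On [4, 6], S(t) = -5 - 5/3·(t - 4) + 5·(t - 4)² - 5/6·(t - 4)³.
With (t - 4) = 1: S(5) = -5/2.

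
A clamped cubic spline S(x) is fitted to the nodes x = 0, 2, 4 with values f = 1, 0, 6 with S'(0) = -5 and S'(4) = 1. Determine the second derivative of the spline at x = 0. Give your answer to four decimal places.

5.6250

Write σ_i for S''(x_i). With h_i = 2, 2 and divided differences Δ_i = -1/2, 3, the continuity of S' gives the tridiagonal system
  2·σ_0 + 8·σ_1 + 2·σ_2 = 6(Δ_1 - Δ_0) = 21
Clamped end conditions give two more equations: 2h_0·σ_0 + h_0·σ_1 = 6(Δ_0 - S'(0)) = 27 and h_1·σ_1 + 2h_1·σ_2 = 6(S'(4) - Δ_1) = -12.
Forward elimination and back-substitution give σ_0 = 45/8, σ_1 = 9/4, σ_2 = -33/8.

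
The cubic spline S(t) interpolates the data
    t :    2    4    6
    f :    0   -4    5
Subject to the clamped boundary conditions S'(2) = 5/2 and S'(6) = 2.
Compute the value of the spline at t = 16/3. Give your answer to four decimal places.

With M_i denoting the second derivative at x_i, h_i = 2, 2, and Δ_i = (y_(i+1) − y_i)/h_i = -2, 9/2:
  2·M_0 + 8·M_1 + 2·M_2 = 6(Δ_1 - Δ_0) = 39
Clamped end conditions give two more equations: 2h_0·M_0 + h_0·M_1 = 6(Δ_0 - S'(2)) = -27 and h_1·M_1 + 2h_1·M_2 = 6(S'(6) - Δ_1) = -15.
Solving: M_0 = -47/4, M_1 = 10, M_2 = -35/4.
On [4, 6], S(t) = -4 + 3/4·(t - 4) + 5·(t - 4)² - 25/16·(t - 4)³.
With (t - 4) = 4/3: S(16/3) = 59/27.

2.1852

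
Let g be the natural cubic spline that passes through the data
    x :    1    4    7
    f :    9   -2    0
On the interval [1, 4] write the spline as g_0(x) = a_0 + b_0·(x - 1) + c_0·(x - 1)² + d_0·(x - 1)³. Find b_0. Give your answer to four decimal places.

Let σ_i = g''(x_i). Step sizes h_i = 3, 3; slopes of the chords Δ_i = (y_(i+1) - y_i)/h_i = -11/3, 2/3.
  3·σ_0 + 12·σ_1 + 3·σ_2 = 6(Δ_1 - Δ_0) = 26
Natural end conditions: σ_0 = σ_2 = 0.
Hence σ_0 = 0, σ_1 = 13/6, σ_2 = 0.
On [1, 4], with g_0(x) = a_0 + b_0·(x - 1) + c_0·(x - 1)² + d_0·(x - 1)³: c_0 = σ_0/2 = 0, d_0 = (σ_1 - σ_0)/(6h_0) = 13/108, b_0 = Δ_0 - h_0(2σ_0 + σ_1)/6 = -19/4.

-4.7500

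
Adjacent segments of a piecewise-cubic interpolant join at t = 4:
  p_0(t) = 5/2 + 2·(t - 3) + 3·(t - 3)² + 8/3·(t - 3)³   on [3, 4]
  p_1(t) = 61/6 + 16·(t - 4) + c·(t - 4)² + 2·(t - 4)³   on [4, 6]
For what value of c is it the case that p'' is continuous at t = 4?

11

p_0''(t) = 6 + 16·(t - 3), so p_0''(4) = 22. On the right, p_1''(4) = 2c, so c = 11.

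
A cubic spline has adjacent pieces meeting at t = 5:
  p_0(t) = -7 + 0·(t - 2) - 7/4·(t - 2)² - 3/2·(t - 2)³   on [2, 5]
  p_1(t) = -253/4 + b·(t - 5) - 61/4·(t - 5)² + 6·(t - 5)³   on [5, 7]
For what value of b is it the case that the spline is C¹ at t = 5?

p_0'(t) = 0 - 7/2·(t - 2) - 9/2·(t - 2)², so p_0'(5) = -51. On the right, p_1'(5) = b, so b = -51.

-51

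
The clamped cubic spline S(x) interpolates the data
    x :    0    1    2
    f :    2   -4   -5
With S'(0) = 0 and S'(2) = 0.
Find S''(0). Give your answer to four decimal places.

With σ_i denoting the second derivative at x_i, h_i = 1, 1, and Δ_i = (y_(i+1) − y_i)/h_i = -6, -1:
  1·σ_0 + 4·σ_1 + 1·σ_2 = 6(Δ_1 - Δ_0) = 30
Clamped end conditions give two more equations: 2h_0·σ_0 + h_0·σ_1 = 6(Δ_0 - S'(0)) = -36 and h_1·σ_1 + 2h_1·σ_2 = 6(S'(2) - Δ_1) = 6.
Forward elimination and back-substitution give σ_0 = -51/2, σ_1 = 15, σ_2 = -9/2.

-25.5000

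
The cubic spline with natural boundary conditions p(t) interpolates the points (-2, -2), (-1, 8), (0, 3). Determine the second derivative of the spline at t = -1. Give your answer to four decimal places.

Let m_i = p''(x_i). Step sizes h_i = 1, 1; slopes of the chords Δ_i = (y_(i+1) - y_i)/h_i = 10, -5.
  1·m_0 + 4·m_1 + 1·m_2 = 6(Δ_1 - Δ_0) = -90
Natural end conditions: m_0 = m_2 = 0.
Forward elimination and back-substitution give m_0 = 0, m_1 = -45/2, m_2 = 0.

-22.5000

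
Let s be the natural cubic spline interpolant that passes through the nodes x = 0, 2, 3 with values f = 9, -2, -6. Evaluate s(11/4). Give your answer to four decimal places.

Write m_i for s''(x_i). With h_i = 2, 1 and divided differences Δ_i = -11/2, -4, the continuity of s' gives the tridiagonal system
  2·m_0 + 6·m_1 + 1·m_2 = 6(Δ_1 - Δ_0) = 9
Natural end conditions: m_0 = m_2 = 0.
Solving: m_0 = 0, m_1 = 3/2, m_2 = 0.
On [2, 3], s(x) = -2 - 9/2·(x - 2) + 3/4·(x - 2)² - 1/4·(x - 2)³.
With (x - 2) = 3/4: s(11/4) = -1295/256.

-5.0586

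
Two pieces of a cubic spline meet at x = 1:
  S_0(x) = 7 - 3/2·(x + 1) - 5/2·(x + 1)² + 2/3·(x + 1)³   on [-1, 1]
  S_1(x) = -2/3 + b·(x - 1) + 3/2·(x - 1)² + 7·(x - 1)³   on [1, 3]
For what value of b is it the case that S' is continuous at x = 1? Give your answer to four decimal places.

-3.5000

S_0'(x) = -3/2 - 5·(x + 1) + 2·(x + 1)², so S_0'(1) = -7/2. On the right, S_1'(1) = b, so b = -7/2.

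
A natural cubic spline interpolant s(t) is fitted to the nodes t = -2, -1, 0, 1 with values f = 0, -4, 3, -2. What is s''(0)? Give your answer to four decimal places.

With σ_i denoting the second derivative at x_i, h_i = 1, 1, 1, and Δ_i = (y_(i+1) − y_i)/h_i = -4, 7, -5:
  1·σ_0 + 4·σ_1 + 1·σ_2 = 6(Δ_1 - Δ_0) = 66
  1·σ_1 + 4·σ_2 + 1·σ_3 = 6(Δ_2 - Δ_1) = -72
Natural end conditions: σ_0 = σ_3 = 0.
Solving: σ_0 = 0, σ_1 = 112/5, σ_2 = -118/5, σ_3 = 0.

-23.6000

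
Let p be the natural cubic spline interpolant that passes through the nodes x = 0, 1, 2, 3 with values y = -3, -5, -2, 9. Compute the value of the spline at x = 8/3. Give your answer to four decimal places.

4.8000

Write M_i for p''(x_i). With h_i = 1, 1, 1 and divided differences Δ_i = -2, 3, 11, the continuity of p' gives the tridiagonal system
  1·M_0 + 4·M_1 + 1·M_2 = 6(Δ_1 - Δ_0) = 30
  1·M_1 + 4·M_2 + 1·M_3 = 6(Δ_2 - Δ_1) = 48
Natural end conditions: M_0 = M_3 = 0.
Solving the tridiagonal system: M_0 = 0, M_1 = 24/5, M_2 = 54/5, M_3 = 0.
On [2, 3], p(x) = -2 + 37/5·(x - 2) + 27/5·(x - 2)² - 9/5·(x - 2)³.
With (x - 2) = 2/3: p(8/3) = 24/5.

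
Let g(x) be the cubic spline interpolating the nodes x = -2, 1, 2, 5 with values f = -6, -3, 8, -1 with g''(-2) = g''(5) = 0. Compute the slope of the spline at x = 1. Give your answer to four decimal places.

9.9524

Write m_i for g''(x_i). With h_i = 3, 1, 3 and divided differences Δ_i = 1, 11, -3, the continuity of g' gives the tridiagonal system
  3·m_0 + 8·m_1 + 1·m_2 = 6(Δ_1 - Δ_0) = 60
  1·m_1 + 8·m_2 + 3·m_3 = 6(Δ_2 - Δ_1) = -84
Natural end conditions: m_0 = m_3 = 0.
Solving: m_0 = 0, m_1 = 188/21, m_2 = -244/21, m_3 = 0.
On [1, 2], g'(x) = b_1 + 2c_1·(x - 1) + 3d_1·(x - 1)² with b_1 = Δ_1 - h_1(2m_1 + m_2)/6 = 209/21, c_1 = m_1/2 = 94/21, d_1 = (m_2 - m_1)/(6h_1) = -24/7. So g'(1) = 209/21.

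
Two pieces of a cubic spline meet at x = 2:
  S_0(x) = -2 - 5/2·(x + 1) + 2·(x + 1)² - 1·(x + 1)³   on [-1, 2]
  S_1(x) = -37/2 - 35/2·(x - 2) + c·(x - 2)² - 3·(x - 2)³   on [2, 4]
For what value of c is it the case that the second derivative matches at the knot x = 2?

-7

S_0''(x) = 4 - 6·(x + 1), so S_0''(2) = -14. On the right, S_1''(2) = 2c, so c = -7.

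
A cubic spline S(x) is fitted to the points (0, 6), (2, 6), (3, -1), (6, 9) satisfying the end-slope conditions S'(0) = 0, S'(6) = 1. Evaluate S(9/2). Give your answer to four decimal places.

Let M_i = S''(x_i). Step sizes h_i = 2, 1, 3; slopes of the chords Δ_i = (y_(i+1) - y_i)/h_i = 0, -7, 10/3.
  2·M_0 + 6·M_1 + 1·M_2 = 6(Δ_1 - Δ_0) = -42
  1·M_1 + 8·M_2 + 3·M_3 = 6(Δ_2 - Δ_1) = 62
Clamped end conditions give two more equations: 2h_0·M_0 + h_0·M_1 = 6(Δ_0 - S'(0)) = 0 and h_2·M_2 + 2h_2·M_3 = 6(S'(6) - Δ_2) = -14.
Solving the tridiagonal system: M_0 = 38/7, M_1 = -76/7, M_2 = 86/7, M_3 = -178/21.
On [3, 6], S(x) = -1 - 33/7·(x - 3) + 43/7·(x - 3)² - 218/189·(x - 3)³.
With (x - 3) = 3/2: S(9/2) = 13/7.

1.8571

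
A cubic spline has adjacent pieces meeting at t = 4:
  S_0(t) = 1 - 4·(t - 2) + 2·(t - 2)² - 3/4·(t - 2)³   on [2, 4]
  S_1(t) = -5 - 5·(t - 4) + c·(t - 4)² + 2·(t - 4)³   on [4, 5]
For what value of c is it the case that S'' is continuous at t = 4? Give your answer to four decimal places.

-2.5000

S_0''(t) = 4 - 9/2·(t - 2), so S_0''(4) = -5. On the right, S_1''(4) = 2c, so c = -5/2.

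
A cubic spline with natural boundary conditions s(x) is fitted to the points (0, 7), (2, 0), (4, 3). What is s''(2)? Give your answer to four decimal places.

Write σ_i for s''(x_i). With h_i = 2, 2 and divided differences Δ_i = -7/2, 3/2, the continuity of s' gives the tridiagonal system
  2·σ_0 + 8·σ_1 + 2·σ_2 = 6(Δ_1 - Δ_0) = 30
Natural end conditions: σ_0 = σ_2 = 0.
Hence σ_0 = 0, σ_1 = 15/4, σ_2 = 0.

3.7500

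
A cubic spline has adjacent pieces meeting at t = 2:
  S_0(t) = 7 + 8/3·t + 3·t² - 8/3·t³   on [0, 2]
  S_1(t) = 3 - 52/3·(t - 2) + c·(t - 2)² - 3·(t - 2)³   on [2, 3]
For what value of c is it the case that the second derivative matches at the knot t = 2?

-13

S_0''(t) = 6 - 16·t, so S_0''(2) = -26. On the right, S_1''(2) = 2c, so c = -13.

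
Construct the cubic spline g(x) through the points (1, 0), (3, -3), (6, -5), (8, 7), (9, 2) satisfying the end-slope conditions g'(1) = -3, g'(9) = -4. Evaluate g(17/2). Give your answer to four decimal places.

Let M_i = g''(x_i). Step sizes h_i = 2, 3, 2, 1; slopes of the chords Δ_i = (y_(i+1) - y_i)/h_i = -3/2, -2/3, 6, -5.
  2·M_0 + 10·M_1 + 3·M_2 = 6(Δ_1 - Δ_0) = 5
  3·M_1 + 10·M_2 + 2·M_3 = 6(Δ_2 - Δ_1) = 40
  2·M_2 + 6·M_3 + 1·M_4 = 6(Δ_3 - Δ_2) = -66
Clamped end conditions give two more equations: 2h_0·M_0 + h_0·M_1 = 6(Δ_0 - g'(1)) = 9 and h_3·M_3 + 2h_3·M_4 = 6(g'(9) - Δ_3) = 6.
Solving: M_0 = 1285/364, M_1 = -233/91, M_2 = 4285/546, M_3 = -4204/273, M_4 = 2921/273.
On [8, 9], g(x) = 7 - 901/546·(x - 8) - 2102/273·(x - 8)² + 2375/546·(x - 8)³.
With (x - 8) = 1/2: g(17/2) = 20939/4368.

4.7937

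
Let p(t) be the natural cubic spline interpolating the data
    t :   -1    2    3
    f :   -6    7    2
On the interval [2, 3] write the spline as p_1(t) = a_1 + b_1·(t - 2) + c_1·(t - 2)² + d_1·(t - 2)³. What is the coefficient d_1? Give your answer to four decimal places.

With M_i denoting the second derivative at x_i, h_i = 3, 1, and Δ_i = (y_(i+1) − y_i)/h_i = 13/3, -5:
  3·M_0 + 8·M_1 + 1·M_2 = 6(Δ_1 - Δ_0) = -56
Natural end conditions: M_0 = M_2 = 0.
Solving the tridiagonal system: M_0 = 0, M_1 = -7, M_2 = 0.
On [2, 3], with p_1(t) = a_1 + b_1·(t - 2) + c_1·(t - 2)² + d_1·(t - 2)³: c_1 = M_1/2 = -7/2, d_1 = (M_2 - M_1)/(6h_1) = 7/6, b_1 = Δ_1 - h_1(2M_1 + M_2)/6 = -8/3.

1.1667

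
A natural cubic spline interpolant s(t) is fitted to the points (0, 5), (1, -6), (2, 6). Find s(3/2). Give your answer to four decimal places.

Write M_i for s''(x_i). With h_i = 1, 1 and divided differences Δ_i = -11, 12, the continuity of s' gives the tridiagonal system
  1·M_0 + 4·M_1 + 1·M_2 = 6(Δ_1 - Δ_0) = 138
Natural end conditions: M_0 = M_2 = 0.
Forward elimination and back-substitution give M_0 = 0, M_1 = 69/2, M_2 = 0.
On [1, 2], s(t) = -6 + 1/2·(t - 1) + 69/4·(t - 1)² - 23/4·(t - 1)³.
With (t - 1) = 1/2: s(3/2) = -69/32.

-2.1563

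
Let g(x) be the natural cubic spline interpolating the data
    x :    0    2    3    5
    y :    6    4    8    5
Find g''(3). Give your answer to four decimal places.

Let σ_i = g''(x_i). Step sizes h_i = 2, 1, 2; slopes of the chords Δ_i = (y_(i+1) - y_i)/h_i = -1, 4, -3/2.
  2·σ_0 + 6·σ_1 + 1·σ_2 = 6(Δ_1 - Δ_0) = 30
  1·σ_1 + 6·σ_2 + 2·σ_3 = 6(Δ_2 - Δ_1) = -33
Natural end conditions: σ_0 = σ_3 = 0.
Solving: σ_0 = 0, σ_1 = 213/35, σ_2 = -228/35, σ_3 = 0.

-6.5143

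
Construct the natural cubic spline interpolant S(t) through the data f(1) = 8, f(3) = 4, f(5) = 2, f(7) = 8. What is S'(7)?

Let M_i = S''(x_i). Step sizes h_i = 2, 2, 2; slopes of the chords Δ_i = (y_(i+1) - y_i)/h_i = -2, -1, 3.
  2·M_0 + 8·M_1 + 2·M_2 = 6(Δ_1 - Δ_0) = 6
  2·M_1 + 8·M_2 + 2·M_3 = 6(Δ_2 - Δ_1) = 24
Natural end conditions: M_0 = M_3 = 0.
Solving the tridiagonal system: M_0 = 0, M_1 = 0, M_2 = 3, M_3 = 0.
On [5, 7], S'(t) = b_2 + 2c_2·(t - 5) + 3d_2·(t - 5)² with b_2 = Δ_2 - h_2(2M_2 + M_3)/6 = 1, c_2 = M_2/2 = 3/2, d_2 = (M_3 - M_2)/(6h_2) = -1/4. So S'(7) = 4.

4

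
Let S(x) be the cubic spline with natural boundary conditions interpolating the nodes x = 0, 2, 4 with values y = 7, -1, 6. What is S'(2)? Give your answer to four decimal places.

With m_i denoting the second derivative at x_i, h_i = 2, 2, and Δ_i = (y_(i+1) − y_i)/h_i = -4, 7/2:
  2·m_0 + 8·m_1 + 2·m_2 = 6(Δ_1 - Δ_0) = 45
Natural end conditions: m_0 = m_2 = 0.
Hence m_0 = 0, m_1 = 45/8, m_2 = 0.
On [2, 4], S'(x) = b_1 + 2c_1·(x - 2) + 3d_1·(x - 2)² with b_1 = Δ_1 - h_1(2m_1 + m_2)/6 = -1/4, c_1 = m_1/2 = 45/16, d_1 = (m_2 - m_1)/(6h_1) = -15/32. So S'(2) = -1/4.

-0.2500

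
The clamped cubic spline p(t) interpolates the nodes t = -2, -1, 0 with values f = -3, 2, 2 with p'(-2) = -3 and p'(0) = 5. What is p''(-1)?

Put m_i = p'' at the i-th knot. Here h = (1, 1) and Δ = (5, 0), so the interior equations h_(i-1)·m_(i-1) + 2(h_(i-1)+h_i)·m_i + h_i·m_(i+1) = 6(Δ_i − Δ_(i-1)) read
  1·m_0 + 4·m_1 + 1·m_2 = 6(Δ_1 - Δ_0) = -30
Clamped end conditions give two more equations: 2h_0·m_0 + h_0·m_1 = 6(Δ_0 - p'(-2)) = 48 and h_1·m_1 + 2h_1·m_2 = 6(p'(0) - Δ_1) = 30.
Solving: m_0 = 71/2, m_1 = -23, m_2 = 53/2.

-23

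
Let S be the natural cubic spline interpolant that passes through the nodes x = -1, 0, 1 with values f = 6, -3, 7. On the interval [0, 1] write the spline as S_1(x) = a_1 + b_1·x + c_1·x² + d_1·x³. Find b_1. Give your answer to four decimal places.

Put σ_i = S'' at the i-th knot. Here h = (1, 1) and Δ = (-9, 10), so the interior equations h_(i-1)·σ_(i-1) + 2(h_(i-1)+h_i)·σ_i + h_i·σ_(i+1) = 6(Δ_i − Δ_(i-1)) read
  1·σ_0 + 4·σ_1 + 1·σ_2 = 6(Δ_1 - Δ_0) = 114
Natural end conditions: σ_0 = σ_2 = 0.
Solving: σ_0 = 0, σ_1 = 57/2, σ_2 = 0.
On [0, 1], with S_1(x) = a_1 + b_1·x + c_1·x² + d_1·x³: c_1 = σ_1/2 = 57/4, d_1 = (σ_2 - σ_1)/(6h_1) = -19/4, b_1 = Δ_1 - h_1(2σ_1 + σ_2)/6 = 1/2.

0.5000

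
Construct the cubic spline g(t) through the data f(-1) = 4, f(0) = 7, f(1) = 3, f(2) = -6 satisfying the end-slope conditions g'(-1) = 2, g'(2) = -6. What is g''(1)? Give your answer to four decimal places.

Put M_i = g'' at the i-th knot. Here h = (1, 1, 1) and Δ = (3, -4, -9), so the interior equations h_(i-1)·M_(i-1) + 2(h_(i-1)+h_i)·M_i + h_i·M_(i+1) = 6(Δ_i − Δ_(i-1)) read
  1·M_0 + 4·M_1 + 1·M_2 = 6(Δ_1 - Δ_0) = -42
  1·M_1 + 4·M_2 + 1·M_3 = 6(Δ_2 - Δ_1) = -30
Clamped end conditions give two more equations: 2h_0·M_0 + h_0·M_1 = 6(Δ_0 - g'(-1)) = 6 and h_2·M_2 + 2h_2·M_3 = 6(g'(2) - Δ_2) = 18.
Forward elimination and back-substitution give M_0 = 124/15, M_1 = -158/15, M_2 = -122/15, M_3 = 196/15.

-8.1333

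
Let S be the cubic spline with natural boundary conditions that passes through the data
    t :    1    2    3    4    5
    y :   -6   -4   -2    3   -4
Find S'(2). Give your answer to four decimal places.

1.1429

Write M_i for S''(x_i). With h_i = 1, 1, 1, 1 and divided differences Δ_i = 2, 2, 5, -7, the continuity of S' gives the tridiagonal system
  1·M_0 + 4·M_1 + 1·M_2 = 6(Δ_1 - Δ_0) = 0
  1·M_1 + 4·M_2 + 1·M_3 = 6(Δ_2 - Δ_1) = 18
  1·M_2 + 4·M_3 + 1·M_4 = 6(Δ_3 - Δ_2) = -72
Natural end conditions: M_0 = M_4 = 0.
Solving: M_0 = 0, M_1 = -18/7, M_2 = 72/7, M_3 = -144/7, M_4 = 0.
On [2, 3], S'(t) = b_1 + 2c_1·(t - 2) + 3d_1·(t - 2)² with b_1 = Δ_1 - h_1(2M_1 + M_2)/6 = 8/7, c_1 = M_1/2 = -9/7, d_1 = (M_2 - M_1)/(6h_1) = 15/7. So S'(2) = 8/7.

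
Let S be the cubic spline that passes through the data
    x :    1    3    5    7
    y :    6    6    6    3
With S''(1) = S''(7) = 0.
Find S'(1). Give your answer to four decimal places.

Let M_i = S''(x_i). Step sizes h_i = 2, 2, 2; slopes of the chords Δ_i = (y_(i+1) - y_i)/h_i = 0, 0, -3/2.
  2·M_0 + 8·M_1 + 2·M_2 = 6(Δ_1 - Δ_0) = 0
  2·M_1 + 8·M_2 + 2·M_3 = 6(Δ_2 - Δ_1) = -9
Natural end conditions: M_0 = M_3 = 0.
Forward elimination and back-substitution give M_0 = 0, M_1 = 3/10, M_2 = -6/5, M_3 = 0.
On [1, 3], S'(x) = b_0 + 2c_0·(x - 1) + 3d_0·(x - 1)² with b_0 = Δ_0 - h_0(2M_0 + M_1)/6 = -1/10, c_0 = M_0/2 = 0, d_0 = (M_1 - M_0)/(6h_0) = 1/40. So S'(1) = -1/10.

-0.1000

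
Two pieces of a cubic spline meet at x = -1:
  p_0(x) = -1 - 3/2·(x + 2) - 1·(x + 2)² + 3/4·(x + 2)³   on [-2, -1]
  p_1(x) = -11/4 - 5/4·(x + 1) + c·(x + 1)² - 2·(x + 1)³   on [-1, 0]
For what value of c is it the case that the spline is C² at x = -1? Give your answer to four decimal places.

1.2500

p_0''(x) = -2 + 9/2·(x + 2), so p_0''(-1) = 5/2. On the right, p_1''(-1) = 2c, so c = 5/4.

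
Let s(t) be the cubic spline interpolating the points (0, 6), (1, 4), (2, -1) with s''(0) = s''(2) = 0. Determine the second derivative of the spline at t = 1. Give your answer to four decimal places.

Write M_i for s''(x_i). With h_i = 1, 1 and divided differences Δ_i = -2, -5, the continuity of s' gives the tridiagonal system
  1·M_0 + 4·M_1 + 1·M_2 = 6(Δ_1 - Δ_0) = -18
Natural end conditions: M_0 = M_2 = 0.
Solving: M_0 = 0, M_1 = -9/2, M_2 = 0.

-4.5000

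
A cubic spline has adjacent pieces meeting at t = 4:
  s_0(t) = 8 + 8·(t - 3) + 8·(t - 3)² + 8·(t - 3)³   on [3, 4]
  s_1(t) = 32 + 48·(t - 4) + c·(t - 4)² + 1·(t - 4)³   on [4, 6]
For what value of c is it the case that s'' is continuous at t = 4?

s_0''(t) = 16 + 48·(t - 3), so s_0''(4) = 64. On the right, s_1''(4) = 2c, so c = 32.

32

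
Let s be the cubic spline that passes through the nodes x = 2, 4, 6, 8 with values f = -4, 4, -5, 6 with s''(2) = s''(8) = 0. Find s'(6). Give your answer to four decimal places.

Write m_i for s''(x_i). With h_i = 2, 2, 2 and divided differences Δ_i = 4, -9/2, 11/2, the continuity of s' gives the tridiagonal system
  2·m_0 + 8·m_1 + 2·m_2 = 6(Δ_1 - Δ_0) = -51
  2·m_1 + 8·m_2 + 2·m_3 = 6(Δ_2 - Δ_1) = 60
Natural end conditions: m_0 = m_3 = 0.
Solving: m_0 = 0, m_1 = -44/5, m_2 = 97/10, m_3 = 0.
On [6, 8], s'(x) = b_2 + 2c_2·(x - 6) + 3d_2·(x - 6)² with b_2 = Δ_2 - h_2(2m_2 + m_3)/6 = -29/30, c_2 = m_2/2 = 97/20, d_2 = (m_3 - m_2)/(6h_2) = -97/120. So s'(6) = -29/30.

-0.9667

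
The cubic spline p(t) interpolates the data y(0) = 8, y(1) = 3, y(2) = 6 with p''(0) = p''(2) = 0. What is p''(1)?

With M_i denoting the second derivative at x_i, h_i = 1, 1, and Δ_i = (y_(i+1) − y_i)/h_i = -5, 3:
  1·M_0 + 4·M_1 + 1·M_2 = 6(Δ_1 - Δ_0) = 48
Natural end conditions: M_0 = M_2 = 0.
Forward elimination and back-substitution give M_0 = 0, M_1 = 12, M_2 = 0.

12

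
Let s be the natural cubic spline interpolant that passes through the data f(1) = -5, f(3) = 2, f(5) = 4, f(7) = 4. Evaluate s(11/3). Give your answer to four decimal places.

Write σ_i for s''(x_i). With h_i = 2, 2, 2 and divided differences Δ_i = 7/2, 1, 0, the continuity of s' gives the tridiagonal system
  2·σ_0 + 8·σ_1 + 2·σ_2 = 6(Δ_1 - Δ_0) = -15
  2·σ_1 + 8·σ_2 + 2·σ_3 = 6(Δ_2 - Δ_1) = -6
Natural end conditions: σ_0 = σ_3 = 0.
Forward elimination and back-substitution give σ_0 = 0, σ_1 = -9/5, σ_2 = -3/10, σ_3 = 0.
On [3, 5], s(x) = 2 + 23/10·(x - 3) - 9/10·(x - 3)² + 1/8·(x - 3)³.
With (x - 3) = 2/3: s(11/3) = 428/135.

3.1704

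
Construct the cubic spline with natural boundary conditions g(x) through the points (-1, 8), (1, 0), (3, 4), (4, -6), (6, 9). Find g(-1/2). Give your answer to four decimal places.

Let σ_i = g''(x_i). Step sizes h_i = 2, 2, 1, 2; slopes of the chords Δ_i = (y_(i+1) - y_i)/h_i = -4, 2, -10, 15/2.
  2·σ_0 + 8·σ_1 + 2·σ_2 = 6(Δ_1 - Δ_0) = 36
  2·σ_1 + 6·σ_2 + 1·σ_3 = 6(Δ_2 - Δ_1) = -72
  1·σ_2 + 6·σ_3 + 2·σ_4 = 6(Δ_3 - Δ_2) = 105
Natural end conditions: σ_0 = σ_4 = 0.
Solving the tridiagonal system: σ_0 = 0, σ_1 = 1167/128, σ_2 = -591/32, σ_3 = 1317/64, σ_4 = 0.
On [-1, 1], g(x) = 8 - 901/128·(x + 1) + 0·(x + 1)² + 389/512·(x + 1)³.
With (x + 1) = 1/2: g(-1/2) = 18741/4096.

4.5754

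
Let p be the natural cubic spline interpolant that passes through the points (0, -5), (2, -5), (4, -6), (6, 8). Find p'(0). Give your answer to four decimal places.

With M_i denoting the second derivative at x_i, h_i = 2, 2, 2, and Δ_i = (y_(i+1) − y_i)/h_i = 0, -1/2, 7:
  2·M_0 + 8·M_1 + 2·M_2 = 6(Δ_1 - Δ_0) = -3
  2·M_1 + 8·M_2 + 2·M_3 = 6(Δ_2 - Δ_1) = 45
Natural end conditions: M_0 = M_3 = 0.
Forward elimination and back-substitution give M_0 = 0, M_1 = -19/10, M_2 = 61/10, M_3 = 0.
On [0, 2], p'(t) = b_0 + 2c_0·t + 3d_0·t² with b_0 = Δ_0 - h_0(2M_0 + M_1)/6 = 19/30, c_0 = M_0/2 = 0, d_0 = (M_1 - M_0)/(6h_0) = -19/120. So p'(0) = 19/30.

0.6333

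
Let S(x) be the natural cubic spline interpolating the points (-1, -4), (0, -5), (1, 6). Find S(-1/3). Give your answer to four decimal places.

-5.7778

Let σ_i = S''(x_i). Step sizes h_i = 1, 1; slopes of the chords Δ_i = (y_(i+1) - y_i)/h_i = -1, 11.
  1·σ_0 + 4·σ_1 + 1·σ_2 = 6(Δ_1 - Δ_0) = 72
Natural end conditions: σ_0 = σ_2 = 0.
Hence σ_0 = 0, σ_1 = 18, σ_2 = 0.
On [-1, 0], S(x) = -4 - 4·(x + 1) + 0·(x + 1)² + 3·(x + 1)³.
With (x + 1) = 2/3: S(-1/3) = -52/9.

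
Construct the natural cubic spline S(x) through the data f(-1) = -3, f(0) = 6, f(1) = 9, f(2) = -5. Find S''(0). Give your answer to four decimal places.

Put m_i = S'' at the i-th knot. Here h = (1, 1, 1) and Δ = (9, 3, -14), so the interior equations h_(i-1)·m_(i-1) + 2(h_(i-1)+h_i)·m_i + h_i·m_(i+1) = 6(Δ_i − Δ_(i-1)) read
  1·m_0 + 4·m_1 + 1·m_2 = 6(Δ_1 - Δ_0) = -36
  1·m_1 + 4·m_2 + 1·m_3 = 6(Δ_2 - Δ_1) = -102
Natural end conditions: m_0 = m_3 = 0.
Hence m_0 = 0, m_1 = -14/5, m_2 = -124/5, m_3 = 0.

-2.8000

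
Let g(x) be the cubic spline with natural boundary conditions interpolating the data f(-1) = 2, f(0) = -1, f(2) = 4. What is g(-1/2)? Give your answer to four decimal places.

Let M_i = g''(x_i). Step sizes h_i = 1, 2; slopes of the chords Δ_i = (y_(i+1) - y_i)/h_i = -3, 5/2.
  1·M_0 + 6·M_1 + 2·M_2 = 6(Δ_1 - Δ_0) = 33
Natural end conditions: M_0 = M_2 = 0.
Solving the tridiagonal system: M_0 = 0, M_1 = 11/2, M_2 = 0.
On [-1, 0], g(x) = 2 - 47/12·(x + 1) + 0·(x + 1)² + 11/12·(x + 1)³.
With (x + 1) = 1/2: g(-1/2) = 5/32.

0.1563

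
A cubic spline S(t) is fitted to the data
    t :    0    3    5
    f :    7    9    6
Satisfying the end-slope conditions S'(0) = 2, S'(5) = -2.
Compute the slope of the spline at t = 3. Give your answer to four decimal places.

Let M_i = S''(x_i). Step sizes h_i = 3, 2; slopes of the chords Δ_i = (y_(i+1) - y_i)/h_i = 2/3, -3/2.
  3·M_0 + 10·M_1 + 2·M_2 = 6(Δ_1 - Δ_0) = -13
Clamped end conditions give two more equations: 2h_0·M_0 + h_0·M_1 = 6(Δ_0 - S'(0)) = -8 and h_1·M_1 + 2h_1·M_2 = 6(S'(5) - Δ_1) = -3.
Solving: M_0 = -5/6, M_1 = -1, M_2 = -1/4.
On [3, 5], S'(t) = b_1 + 2c_1·(t - 3) + 3d_1·(t - 3)² with b_1 = Δ_1 - h_1(2M_1 + M_2)/6 = -3/4, c_1 = M_1/2 = -1/2, d_1 = (M_2 - M_1)/(6h_1) = 1/16. So S'(3) = -3/4.

-0.7500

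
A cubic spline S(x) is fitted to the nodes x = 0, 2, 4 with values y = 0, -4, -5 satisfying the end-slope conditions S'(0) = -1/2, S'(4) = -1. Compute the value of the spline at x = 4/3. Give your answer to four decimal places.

With M_i denoting the second derivative at x_i, h_i = 2, 2, and Δ_i = (y_(i+1) − y_i)/h_i = -2, -1/2:
  2·M_0 + 8·M_1 + 2·M_2 = 6(Δ_1 - Δ_0) = 9
Clamped end conditions give two more equations: 2h_0·M_0 + h_0·M_1 = 6(Δ_0 - S'(0)) = -9 and h_1·M_1 + 2h_1·M_2 = 6(S'(4) - Δ_1) = -3.
Solving: M_0 = -7/2, M_1 = 5/2, M_2 = -2.
On [0, 2], S(x) = 0 - 1/2·x - 7/4·x² + 1/2·x³.
With x = 4/3: S(4/3) = -70/27.

-2.5926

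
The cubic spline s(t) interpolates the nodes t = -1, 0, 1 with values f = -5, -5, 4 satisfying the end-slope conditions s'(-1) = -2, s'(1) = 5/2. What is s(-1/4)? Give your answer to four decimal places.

-6.0254

Put m_i = s'' at the i-th knot. Here h = (1, 1) and Δ = (0, 9), so the interior equations h_(i-1)·m_(i-1) + 2(h_(i-1)+h_i)·m_i + h_i·m_(i+1) = 6(Δ_i − Δ_(i-1)) read
  1·m_0 + 4·m_1 + 1·m_2 = 6(Δ_1 - Δ_0) = 54
Clamped end conditions give two more equations: 2h_0·m_0 + h_0·m_1 = 6(Δ_0 - s'(-1)) = 12 and h_1·m_1 + 2h_1·m_2 = 6(s'(1) - Δ_1) = -39.
Hence m_0 = -21/4, m_1 = 45/2, m_2 = -123/4.
On [-1, 0], s(t) = -5 - 2·(t + 1) - 21/8·(t + 1)² + 37/8·(t + 1)³.
With (t + 1) = 3/4: s(-1/4) = -3085/512.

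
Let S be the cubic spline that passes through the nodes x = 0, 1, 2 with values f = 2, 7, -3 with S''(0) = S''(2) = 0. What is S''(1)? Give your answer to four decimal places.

Put M_i = S'' at the i-th knot. Here h = (1, 1) and Δ = (5, -10), so the interior equations h_(i-1)·M_(i-1) + 2(h_(i-1)+h_i)·M_i + h_i·M_(i+1) = 6(Δ_i − Δ_(i-1)) read
  1·M_0 + 4·M_1 + 1·M_2 = 6(Δ_1 - Δ_0) = -90
Natural end conditions: M_0 = M_2 = 0.
Solving: M_0 = 0, M_1 = -45/2, M_2 = 0.

-22.5000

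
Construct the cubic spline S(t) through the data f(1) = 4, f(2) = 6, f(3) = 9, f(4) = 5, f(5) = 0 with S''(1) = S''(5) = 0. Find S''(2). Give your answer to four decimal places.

Put σ_i = S'' at the i-th knot. Here h = (1, 1, 1, 1) and Δ = (2, 3, -4, -5), so the interior equations h_(i-1)·σ_(i-1) + 2(h_(i-1)+h_i)·σ_i + h_i·σ_(i+1) = 6(Δ_i − Δ_(i-1)) read
  1·σ_0 + 4·σ_1 + 1·σ_2 = 6(Δ_1 - Δ_0) = 6
  1·σ_1 + 4·σ_2 + 1·σ_3 = 6(Δ_2 - Δ_1) = -42
  1·σ_2 + 4·σ_3 + 1·σ_4 = 6(Δ_3 - Δ_2) = -6
Natural end conditions: σ_0 = σ_4 = 0.
Hence σ_0 = 0, σ_1 = 9/2, σ_2 = -12, σ_3 = 3/2, σ_4 = 0.

4.5000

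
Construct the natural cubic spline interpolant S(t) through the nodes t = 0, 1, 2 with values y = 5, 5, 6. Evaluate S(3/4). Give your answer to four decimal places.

4.9180

With σ_i denoting the second derivative at x_i, h_i = 1, 1, and Δ_i = (y_(i+1) − y_i)/h_i = 0, 1:
  1·σ_0 + 4·σ_1 + 1·σ_2 = 6(Δ_1 - Δ_0) = 6
Natural end conditions: σ_0 = σ_2 = 0.
Solving: σ_0 = 0, σ_1 = 3/2, σ_2 = 0.
On [0, 1], S(t) = 5 - 1/4·t + 0·t² + 1/4·t³.
With t = 3/4: S(3/4) = 1259/256.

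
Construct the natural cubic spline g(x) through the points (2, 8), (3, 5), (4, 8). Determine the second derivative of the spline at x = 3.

9

Write M_i for g''(x_i). With h_i = 1, 1 and divided differences Δ_i = -3, 3, the continuity of g' gives the tridiagonal system
  1·M_0 + 4·M_1 + 1·M_2 = 6(Δ_1 - Δ_0) = 36
Natural end conditions: M_0 = M_2 = 0.
Forward elimination and back-substitution give M_0 = 0, M_1 = 9, M_2 = 0.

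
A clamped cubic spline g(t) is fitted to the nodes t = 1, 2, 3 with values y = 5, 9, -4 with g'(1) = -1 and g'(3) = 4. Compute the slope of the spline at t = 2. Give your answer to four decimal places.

Put M_i = g'' at the i-th knot. Here h = (1, 1) and Δ = (4, -13), so the interior equations h_(i-1)·M_(i-1) + 2(h_(i-1)+h_i)·M_i + h_i·M_(i+1) = 6(Δ_i − Δ_(i-1)) read
  1·M_0 + 4·M_1 + 1·M_2 = 6(Δ_1 - Δ_0) = -102
Clamped end conditions give two more equations: 2h_0·M_0 + h_0·M_1 = 6(Δ_0 - g'(1)) = 30 and h_1·M_1 + 2h_1·M_2 = 6(g'(3) - Δ_1) = 102.
Solving the tridiagonal system: M_0 = 43, M_1 = -56, M_2 = 79.
On [2, 3], g'(t) = b_1 + 2c_1·(t - 2) + 3d_1·(t - 2)² with b_1 = Δ_1 - h_1(2M_1 + M_2)/6 = -15/2, c_1 = M_1/2 = -28, d_1 = (M_2 - M_1)/(6h_1) = 45/2. So g'(2) = -15/2.

-7.5000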